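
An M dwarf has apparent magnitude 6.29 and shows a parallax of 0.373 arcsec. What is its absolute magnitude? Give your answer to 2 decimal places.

d = 1/p = 1/0.373″ = 2.681 pc
5 log₁₀(d/10 pc) = 5 log₁₀(2.681) − 5 = -2.859
M = m − 5 log₁₀(d/10) = 6.29 + 2.859 = 9.149

M ≈ 9.15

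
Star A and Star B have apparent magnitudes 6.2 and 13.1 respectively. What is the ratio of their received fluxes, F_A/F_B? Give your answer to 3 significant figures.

F_A/F_B ≈ 575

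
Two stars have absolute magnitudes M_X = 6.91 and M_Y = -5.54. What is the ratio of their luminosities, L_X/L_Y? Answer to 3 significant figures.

ΔM = M_X − M_Y = 12.45
L_X/L_Y = 10^(−0.4 ΔM) = 10^-4.980 = 1.047×10^-5

L_X/L_Y ≈ 1.05×10^-5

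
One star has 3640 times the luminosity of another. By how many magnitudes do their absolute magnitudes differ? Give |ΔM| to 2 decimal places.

Pogson: ΔM = −2.5 log₁₀(ratio) = −2.5 log₁₀(3640) = −2.5 × 3.5611 = -8.903

|ΔM| ≈ 8.90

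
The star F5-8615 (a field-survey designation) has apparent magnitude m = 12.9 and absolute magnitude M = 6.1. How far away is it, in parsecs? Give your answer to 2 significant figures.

μ = m − M = 6.800
m − M = 5 log₁₀ d − 5
log₁₀ d = (m − M)/5 + 1 = 2.3600
d = 10^2.3600 = 229.1 pc

d ≈ 230 pc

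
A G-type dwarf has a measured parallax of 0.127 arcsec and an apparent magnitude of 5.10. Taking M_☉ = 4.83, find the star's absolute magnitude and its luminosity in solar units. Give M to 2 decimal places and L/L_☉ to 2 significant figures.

M ≈ 5.62; L/L_☉ ≈ 0.48

d = 1/p = 1/0.127″ = 7.874 pc
M = m − 5 log₁₀ d + 5 = 5.10 − 5·0.8962 + 5 = 5.619
M − M_☉ = 5.619 − 4.83 = 0.789
L/L_☉ = 10^(−0.4 × 0.789) = 0.4835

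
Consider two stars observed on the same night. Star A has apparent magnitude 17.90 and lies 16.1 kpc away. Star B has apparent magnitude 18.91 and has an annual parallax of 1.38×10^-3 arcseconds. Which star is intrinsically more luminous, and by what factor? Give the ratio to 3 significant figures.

Star A is more luminous, by a factor of 1250.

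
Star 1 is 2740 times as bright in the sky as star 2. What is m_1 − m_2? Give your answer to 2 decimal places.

m_1 − m_2 ≈ -8.59

Pogson: Δm = −2.5 log₁₀(ratio) = −2.5 log₁₀(2740) = −2.5 × 3.4378 = -8.594
Star 1 is brighter, so it has the smaller magnitude: the difference is negative.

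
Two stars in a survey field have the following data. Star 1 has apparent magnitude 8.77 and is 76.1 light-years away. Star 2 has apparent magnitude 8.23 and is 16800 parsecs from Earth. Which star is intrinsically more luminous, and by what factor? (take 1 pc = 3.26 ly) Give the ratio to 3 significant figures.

Star 2 is more luminous, by a factor of 852000.

Star 1: d = 76.1 ly / 3.26 = 23.34 pc
Star 1: M = m − 5 log₁₀ d + 5 = 8.77 − 5·1.3682 + 5 = 6.929
Star 2: M = m − 5 log₁₀ d + 5 = 8.23 − 5·4.2253 + 5 = -7.897
ΔM = M_1 − M_2 = 6.929 − (-7.897) = 14.826; smaller M is more luminous → Star 2.
L ratio = 10^(0.4 |ΔM|) = 10^5.930 = 851700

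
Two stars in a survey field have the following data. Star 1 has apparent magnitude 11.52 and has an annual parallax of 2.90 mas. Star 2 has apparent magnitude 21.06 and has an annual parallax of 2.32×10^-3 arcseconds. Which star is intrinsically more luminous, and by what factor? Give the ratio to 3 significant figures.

Star 1 is more luminous, by a factor of 4190.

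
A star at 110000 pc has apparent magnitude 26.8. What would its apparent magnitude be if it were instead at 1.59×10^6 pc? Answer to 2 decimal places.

Flux ∝ 1/d², so Δm = 5 log₁₀(d₂/d₁) = 5 log₁₀(1.59×10^6/110000) = 5.800
m₂ = m₁ + Δm = 26.8 + (5.800) = 32.600

m ≈ 32.60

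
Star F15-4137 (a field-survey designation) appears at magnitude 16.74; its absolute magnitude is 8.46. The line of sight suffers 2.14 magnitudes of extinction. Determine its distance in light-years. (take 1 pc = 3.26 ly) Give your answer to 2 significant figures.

d ≈ 550 ly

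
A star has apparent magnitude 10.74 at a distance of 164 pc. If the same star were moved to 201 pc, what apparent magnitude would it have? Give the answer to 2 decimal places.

m ≈ 11.18

Flux ∝ 1/d², so Δm = 5 log₁₀(d₂/d₁) = 5 log₁₀(201/164) = 0.442
m₂ = m₁ + Δm = 10.74 + (0.442) = 11.182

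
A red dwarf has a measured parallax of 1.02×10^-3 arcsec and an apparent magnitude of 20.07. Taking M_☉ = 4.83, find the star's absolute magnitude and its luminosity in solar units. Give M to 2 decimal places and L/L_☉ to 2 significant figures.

M ≈ 10.11; L/L_☉ ≈ 7.7×10^-3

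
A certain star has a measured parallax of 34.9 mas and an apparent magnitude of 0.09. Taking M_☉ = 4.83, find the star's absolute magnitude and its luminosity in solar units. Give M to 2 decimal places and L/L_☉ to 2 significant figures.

M ≈ -2.20; L/L_☉ ≈ 650

d = 1/p = 1000/34.9 mas = 28.65 pc
M = m − 5 log₁₀ d + 5 = 0.09 − 5·1.4572 + 5 = -2.196
M − M_☉ = -2.196 − 4.83 = -7.026
L/L_☉ = 10^(−0.4 × -7.026) = 646.2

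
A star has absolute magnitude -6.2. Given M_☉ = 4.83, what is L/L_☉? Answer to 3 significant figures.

L/L_☉ ≈ 25800

M − M_☉ = -6.2 − 4.83 = -11.030
L/L_☉ = 10^(−0.4 (M − M_☉)) = 10^4.412 = 25820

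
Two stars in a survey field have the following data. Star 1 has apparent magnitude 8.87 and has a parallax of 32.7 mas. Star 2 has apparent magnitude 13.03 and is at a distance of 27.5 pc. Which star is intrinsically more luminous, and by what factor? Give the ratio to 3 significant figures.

Star 1 is more luminous, by a factor of 57.0.

Star 1: p = 32.7 mas = 0.0327″ → d = 1/p = 30.58 pc
Star 1: M = m − 5 log₁₀ d + 5 = 8.87 − 5·1.4855 + 5 = 6.443
Star 2: M = m − 5 log₁₀ d + 5 = 13.03 − 5·1.4393 + 5 = 10.833
ΔM = M_1 − M_2 = 6.443 − (10.833) = -4.391; smaller M is more luminous → Star 1.
L ratio = 10^(0.4 |ΔM|) = 10^1.756 = 57.05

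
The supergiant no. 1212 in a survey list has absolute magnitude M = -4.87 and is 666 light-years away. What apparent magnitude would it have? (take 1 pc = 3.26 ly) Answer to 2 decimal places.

m ≈ 1.68

d = 666 ly / 3.26 = 204.3 pc
m = M + 5 log₁₀ d − 5 = -4.87 + 5·2.3103 − 5 = 1.681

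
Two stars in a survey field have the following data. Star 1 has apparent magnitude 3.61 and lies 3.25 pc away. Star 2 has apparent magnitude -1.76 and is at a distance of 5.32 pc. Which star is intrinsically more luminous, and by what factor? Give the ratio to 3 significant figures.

Star 1: M = m − 5 log₁₀ d + 5 = 3.61 − 5·0.5119 + 5 = 6.051
Star 2: M = m − 5 log₁₀ d + 5 = -1.76 − 5·0.7259 + 5 = -0.390
ΔM = M_1 − M_2 = 6.051 − (-0.390) = 6.440; smaller M is more luminous → Star 2.
L ratio = 10^(0.4 |ΔM|) = 10^2.576 = 376.8

Star 2 is more luminous, by a factor of 377.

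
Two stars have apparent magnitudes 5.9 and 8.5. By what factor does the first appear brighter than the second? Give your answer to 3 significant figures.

11.0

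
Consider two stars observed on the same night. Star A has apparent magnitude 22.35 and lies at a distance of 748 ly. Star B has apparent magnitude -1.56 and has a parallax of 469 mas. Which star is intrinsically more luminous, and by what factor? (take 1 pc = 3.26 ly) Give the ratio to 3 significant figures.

Star B is more luminous, by a factor of 316000.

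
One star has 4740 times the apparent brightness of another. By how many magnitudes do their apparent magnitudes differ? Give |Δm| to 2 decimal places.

Pogson: Δm = −2.5 log₁₀(ratio) = −2.5 log₁₀(4740) = −2.5 × 3.6758 = -9.189

|Δm| ≈ 9.19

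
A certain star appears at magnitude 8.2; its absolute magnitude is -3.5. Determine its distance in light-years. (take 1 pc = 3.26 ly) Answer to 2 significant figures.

d ≈ 7100 ly

Distance modulus: m − M = 8.2 − (-3.5) = 11.700
m − M = 5 log₁₀ d − 5
log₁₀ d = (m − M)/5 + 1 = 3.3400
d = 10^3.3400 = 2188 pc
= 7132 ly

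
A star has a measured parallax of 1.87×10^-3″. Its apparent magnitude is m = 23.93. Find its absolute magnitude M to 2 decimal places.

M ≈ 15.29

d = 1/p = 1/1.87×10^-3″ = 534.8 pc
5 log₁₀(d/10 pc) = 5 log₁₀(534.8) − 5 = 8.641
M = m − 5 log₁₀(d/10) = 23.93 − 8.641 = 15.289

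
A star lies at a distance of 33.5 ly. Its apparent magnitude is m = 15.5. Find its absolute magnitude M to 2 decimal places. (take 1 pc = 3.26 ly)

d = 33.5 ly / 3.26 = 10.28 pc
5 log₁₀(d/10 pc) = 5 log₁₀(10.28) − 5 = 0.059
M = m − 5 log₁₀(d/10) = 15.5 − 0.059 = 15.441

M ≈ 15.44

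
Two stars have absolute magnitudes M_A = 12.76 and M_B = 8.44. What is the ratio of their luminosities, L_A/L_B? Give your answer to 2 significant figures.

ΔM = M_A − M_B = 4.32
L_A/L_B = 10^(−0.4 ΔM) = 10^-1.728 = 0.01871

L_A/L_B ≈ 0.019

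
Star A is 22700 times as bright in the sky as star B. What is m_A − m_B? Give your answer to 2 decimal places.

Pogson: Δm = −2.5 log₁₀(ratio) = −2.5 log₁₀(22700) = −2.5 × 4.3560 = -10.890
Star A is brighter, so it has the smaller magnitude: the difference is negative.

m_A − m_B ≈ -10.89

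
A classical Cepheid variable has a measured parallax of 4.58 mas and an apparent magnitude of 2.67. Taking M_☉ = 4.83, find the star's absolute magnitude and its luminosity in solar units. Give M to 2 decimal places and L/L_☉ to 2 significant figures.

d = 1/p = 1000/4.58 mas = 218.3 pc
M = m − 5 log₁₀ d + 5 = 2.67 − 5·2.3391 + 5 = -4.026
M − M_☉ = -4.026 − 4.83 = -8.856
L/L_☉ = 10^(−0.4 × -8.856) = 3486

M ≈ -4.03; L/L_☉ ≈ 3500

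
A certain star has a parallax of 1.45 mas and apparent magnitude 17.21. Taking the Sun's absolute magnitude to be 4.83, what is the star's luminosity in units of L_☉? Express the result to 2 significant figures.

L/L_☉ ≈ 0.053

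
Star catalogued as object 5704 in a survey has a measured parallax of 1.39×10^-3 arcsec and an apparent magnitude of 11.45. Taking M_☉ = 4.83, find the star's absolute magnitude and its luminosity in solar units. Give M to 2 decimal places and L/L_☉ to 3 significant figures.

M ≈ 2.17; L/L_☉ ≈ 11.6

d = 1/p = 1/1.39×10^-3″ = 719.4 pc
M = m − 5 log₁₀ d + 5 = 11.45 − 5·2.8570 + 5 = 2.165
M − M_☉ = 2.165 − 4.83 = -2.665
L/L_☉ = 10^(−0.4 × -2.665) = 11.64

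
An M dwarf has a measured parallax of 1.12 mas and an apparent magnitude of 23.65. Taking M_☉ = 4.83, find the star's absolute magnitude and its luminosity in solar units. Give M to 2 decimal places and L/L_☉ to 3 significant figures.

M ≈ 13.90; L/L_☉ ≈ 2.36×10^-4

d = 1/p = 1000/1.12 mas = 892.9 pc
M = m − 5 log₁₀ d + 5 = 23.65 − 5·2.9508 + 5 = 13.896
M − M_☉ = 13.896 − 4.83 = 9.066
L/L_☉ = 10^(−0.4 × 9.066) = 2.364×10^-4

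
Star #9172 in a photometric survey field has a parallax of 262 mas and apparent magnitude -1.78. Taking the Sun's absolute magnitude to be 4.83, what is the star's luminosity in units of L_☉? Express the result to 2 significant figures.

d = 1/p = 1000/262 mas = 3.817 pc
M = m − 5 log₁₀ d + 5 = -1.78 − 5·0.5817 + 5 = 0.312
M − M_☉ = 0.312 − 4.83 = -4.518
L/L_☉ = 10^(−0.4 × -4.518) = 64.18

L/L_☉ ≈ 64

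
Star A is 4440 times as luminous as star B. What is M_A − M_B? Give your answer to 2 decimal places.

M_A − M_B ≈ -9.12

Pogson: ΔM = −2.5 log₁₀(ratio) = −2.5 log₁₀(4440) = −2.5 × 3.6474 = -9.118
Star A is brighter, so it has the smaller magnitude: the difference is negative.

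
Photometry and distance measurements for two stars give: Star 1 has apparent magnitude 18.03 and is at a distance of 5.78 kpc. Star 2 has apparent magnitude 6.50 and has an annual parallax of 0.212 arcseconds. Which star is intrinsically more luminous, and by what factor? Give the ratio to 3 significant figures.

Star 1 is more luminous, by a factor of 36.7.

Star 1: d = 5.78 kpc = 5780 pc
Star 1: M = m − 5 log₁₀ d + 5 = 18.03 − 5·3.7619 + 5 = 4.220
Star 2: d = 1/p = 1/0.212″ = 4.717 pc
Star 2: M = m − 5 log₁₀ d + 5 = 6.50 − 5·0.6737 + 5 = 8.132
ΔM = M_1 − M_2 = 4.220 − (8.132) = -3.911; smaller M is more luminous → Star 1.
L ratio = 10^(0.4 |ΔM|) = 10^1.565 = 36.69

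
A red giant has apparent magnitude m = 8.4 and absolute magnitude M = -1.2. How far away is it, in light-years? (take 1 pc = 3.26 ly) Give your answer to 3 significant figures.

μ = m − M = 9.600
m − M = 5 log₁₀ d − 5
log₁₀ d = (m − M)/5 + 1 = 2.9200
d = 10^2.9200 = 831.8 pc
= 2712 ly

d ≈ 2710 ly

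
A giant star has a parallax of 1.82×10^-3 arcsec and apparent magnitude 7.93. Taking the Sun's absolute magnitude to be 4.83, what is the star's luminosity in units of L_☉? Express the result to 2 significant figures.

L/L_☉ ≈ 170

d = 1/p = 1/1.82×10^-3″ = 549.5 pc
M = m − 5 log₁₀ d + 5 = 7.93 − 5·2.7399 + 5 = -0.770
M − M_☉ = -0.770 − 4.83 = -5.600
L/L_☉ = 10^(−0.4 × -5.600) = 173.7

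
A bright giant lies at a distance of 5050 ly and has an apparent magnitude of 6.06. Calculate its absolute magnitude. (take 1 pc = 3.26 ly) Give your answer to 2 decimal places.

M ≈ -4.89

d = 5050 ly / 3.26 = 1549 pc
5 log₁₀(d/10 pc) = 5 log₁₀(1549) − 5 = 10.950
M = m − 5 log₁₀(d/10) = 6.06 − 10.950 = -4.890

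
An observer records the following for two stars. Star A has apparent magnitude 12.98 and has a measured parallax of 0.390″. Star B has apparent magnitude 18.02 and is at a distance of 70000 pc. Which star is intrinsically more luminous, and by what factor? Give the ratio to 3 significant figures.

Star A: d = 1/p = 1/0.390″ = 2.564 pc
Star A: M = m − 5 log₁₀ d + 5 = 12.98 − 5·0.4089 + 5 = 15.935
Star B: M = m − 5 log₁₀ d + 5 = 18.02 − 5·4.8451 + 5 = -1.205
ΔM = M_A − M_B = 15.935 − (-1.205) = 17.141; smaller M is more luminous → Star B.
L ratio = 10^(0.4 |ΔM|) = 10^6.856 = 7.183×10^6

Star B is more luminous, by a factor of 7.18×10^6.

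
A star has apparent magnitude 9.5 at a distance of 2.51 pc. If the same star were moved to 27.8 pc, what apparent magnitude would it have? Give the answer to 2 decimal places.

Flux ∝ 1/d², so Δm = 5 log₁₀(d₂/d₁) = 5 log₁₀(27.8/2.51) = 5.222
m₂ = m₁ + Δm = 9.5 + (5.222) = 14.722

m ≈ 14.72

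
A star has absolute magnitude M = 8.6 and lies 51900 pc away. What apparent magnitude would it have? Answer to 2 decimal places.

m = M + 5 log₁₀ d − 5 = 8.6 + 5·4.7152 − 5 = 27.176

m ≈ 27.18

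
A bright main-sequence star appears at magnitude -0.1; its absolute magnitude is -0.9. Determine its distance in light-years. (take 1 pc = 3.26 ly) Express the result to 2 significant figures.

μ = m − M = 0.800
m − M = 5 log₁₀ d − 5
log₁₀ d = (m − M)/5 + 1 = 1.1600
d = 10^1.1600 = 14.45 pc
= 47.12 ly

d ≈ 47 ly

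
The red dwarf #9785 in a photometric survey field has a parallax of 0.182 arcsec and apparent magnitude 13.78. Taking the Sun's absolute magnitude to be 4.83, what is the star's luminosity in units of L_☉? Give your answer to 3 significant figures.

L/L_☉ ≈ 7.94×10^-5

d = 1/p = 1/0.182″ = 5.495 pc
M = m − 5 log₁₀ d + 5 = 13.78 − 5·0.7399 + 5 = 15.080
M − M_☉ = 15.080 − 4.83 = 10.250
L/L_☉ = 10^(−0.4 × 10.250) = 7.941×10^-5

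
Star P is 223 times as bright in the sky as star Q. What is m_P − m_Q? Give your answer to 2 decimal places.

m_P − m_Q ≈ -5.87

Pogson: Δm = −2.5 log₁₀(ratio) = −2.5 log₁₀(223) = −2.5 × 2.3483 = -5.871
Star P is brighter, so it has the smaller magnitude: the difference is negative.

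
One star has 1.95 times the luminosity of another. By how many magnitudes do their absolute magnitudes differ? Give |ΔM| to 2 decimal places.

|ΔM| ≈ 0.73

Pogson: ΔM = −2.5 log₁₀(ratio) = −2.5 log₁₀(1.95) = −2.5 × 0.2900 = -0.725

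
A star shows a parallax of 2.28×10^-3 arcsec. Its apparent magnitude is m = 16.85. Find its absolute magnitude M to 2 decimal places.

M ≈ 8.64

d = 1/p = 1/2.28×10^-3″ = 438.6 pc
5 log₁₀(d/10 pc) = 5 log₁₀(438.6) − 5 = 8.210
M = m − 5 log₁₀(d/10) = 16.85 − 8.210 = 8.640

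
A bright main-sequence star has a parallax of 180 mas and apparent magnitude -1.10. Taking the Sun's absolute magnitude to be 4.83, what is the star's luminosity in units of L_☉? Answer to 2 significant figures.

L/L_☉ ≈ 73

d = 1/p = 1000/180 mas = 5.556 pc
M = m − 5 log₁₀ d + 5 = -1.10 − 5·0.7447 + 5 = 0.176
M − M_☉ = 0.176 − 4.83 = -4.654
L/L_☉ = 10^(−0.4 × -4.654) = 72.69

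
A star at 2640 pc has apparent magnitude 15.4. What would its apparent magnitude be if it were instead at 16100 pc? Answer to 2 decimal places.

m ≈ 19.33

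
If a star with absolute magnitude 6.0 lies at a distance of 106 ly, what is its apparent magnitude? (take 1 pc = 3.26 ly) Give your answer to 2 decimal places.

d = 106 ly / 3.26 = 32.52 pc
m = M + 5 log₁₀ d − 5 = 6.0 + 5·1.5121 − 5 = 8.560

m ≈ 8.56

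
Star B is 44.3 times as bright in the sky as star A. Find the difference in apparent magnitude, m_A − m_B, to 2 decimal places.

m_A − m_B ≈ 4.12

Pogson: Δm = −2.5 log₁₀(ratio) = −2.5 log₁₀(44.3) = −2.5 × 1.6464 = -4.116
Star B is brighter so has the smaller magnitude: m_A − m_B is positive.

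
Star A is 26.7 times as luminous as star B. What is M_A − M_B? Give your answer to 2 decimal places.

M_A − M_B ≈ -3.57

Pogson: ΔM = −2.5 log₁₀(ratio) = −2.5 log₁₀(26.7) = −2.5 × 1.4265 = -3.566
Star A is brighter, so it has the smaller magnitude: the difference is negative.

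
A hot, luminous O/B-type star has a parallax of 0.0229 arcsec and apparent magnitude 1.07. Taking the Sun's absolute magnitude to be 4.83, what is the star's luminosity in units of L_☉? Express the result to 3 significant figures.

L/L_☉ ≈ 609

d = 1/p = 1/0.0229″ = 43.67 pc
M = m − 5 log₁₀ d + 5 = 1.07 − 5·1.6402 + 5 = -2.131
M − M_☉ = -2.131 − 4.83 = -6.961
L/L_☉ = 10^(−0.4 × -6.961) = 608.6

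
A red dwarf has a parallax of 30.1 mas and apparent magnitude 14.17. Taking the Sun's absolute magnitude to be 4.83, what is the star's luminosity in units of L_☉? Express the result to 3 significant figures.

L/L_☉ ≈ 2.03×10^-3

d = 1/p = 1000/30.1 mas = 33.22 pc
M = m − 5 log₁₀ d + 5 = 14.17 − 5·1.5214 + 5 = 11.563
M − M_☉ = 11.563 − 4.83 = 6.733
L/L_☉ = 10^(−0.4 × 6.733) = 2.027×10^-3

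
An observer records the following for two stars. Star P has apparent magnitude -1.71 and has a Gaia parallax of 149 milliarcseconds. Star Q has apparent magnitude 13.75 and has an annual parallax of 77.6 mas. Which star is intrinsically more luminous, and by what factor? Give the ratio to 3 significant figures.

Star P: p = 149 mas = 0.149″ → d = 1/p = 6.711 pc
Star P: M = m − 5 log₁₀ d + 5 = -1.71 − 5·0.8268 + 5 = -0.844
Star Q: p = 77.6 mas = 0.0776″ → d = 1/p = 12.89 pc
Star Q: M = m − 5 log₁₀ d + 5 = 13.75 − 5·1.1101 + 5 = 13.199
ΔM = M_P − M_Q = -0.844 − (13.199) = -14.043; smaller M is more luminous → Star P.
L ratio = 10^(0.4 |ΔM|) = 10^5.617 = 414300

Star P is more luminous, by a factor of 414000.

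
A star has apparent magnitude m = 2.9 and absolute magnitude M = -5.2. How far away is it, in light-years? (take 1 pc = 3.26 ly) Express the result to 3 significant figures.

μ = m − M = 8.100
m − M = 5 log₁₀ d − 5
log₁₀ d = (m − M)/5 + 1 = 2.6200
d = 10^2.6200 = 416.9 pc
= 1359 ly

d ≈ 1360 ly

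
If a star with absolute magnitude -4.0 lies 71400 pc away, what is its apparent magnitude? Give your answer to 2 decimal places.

m ≈ 15.27

m = M + 5 log₁₀ d − 5 = -4.0 + 5·4.8537 − 5 = 15.268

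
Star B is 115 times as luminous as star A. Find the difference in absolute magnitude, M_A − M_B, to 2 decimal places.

M_A − M_B ≈ 5.15

Pogson: ΔM = −2.5 log₁₀(ratio) = −2.5 log₁₀(115) = −2.5 × 2.0607 = -5.152
Star B is brighter so has the smaller magnitude: M_A − M_B is positive.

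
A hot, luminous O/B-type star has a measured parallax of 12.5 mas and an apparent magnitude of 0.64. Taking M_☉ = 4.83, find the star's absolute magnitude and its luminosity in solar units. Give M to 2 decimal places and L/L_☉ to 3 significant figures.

d = 1/p = 1000/12.5 mas = 80.00 pc
M = m − 5 log₁₀ d + 5 = 0.64 − 5·1.9031 + 5 = -3.875
M − M_☉ = -3.875 − 4.83 = -8.705
L/L_☉ = 10^(−0.4 × -8.705) = 3035

M ≈ -3.88; L/L_☉ ≈ 3040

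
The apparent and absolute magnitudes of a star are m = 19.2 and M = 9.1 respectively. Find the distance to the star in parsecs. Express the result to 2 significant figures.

d ≈ 1000 pc

Distance modulus: m − M = 19.2 − (9.1) = 10.100
m − M = 5 log₁₀ d − 5
log₁₀ d = (m − M)/5 + 1 = 3.0200
d = 10^3.0200 = 1047 pc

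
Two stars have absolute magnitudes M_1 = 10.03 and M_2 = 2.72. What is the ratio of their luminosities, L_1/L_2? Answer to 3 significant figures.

L_1/L_2 ≈ 1.19×10^-3

ΔM = M_1 − M_2 = 7.31
L_1/L_2 = 10^(−0.4 ΔM) = 10^-2.924 = 1.191×10^-3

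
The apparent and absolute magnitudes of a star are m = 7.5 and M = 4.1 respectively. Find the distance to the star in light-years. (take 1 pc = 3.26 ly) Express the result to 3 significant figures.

Distance modulus: m − M = 7.5 − (4.1) = 3.400
m − M = 5 log₁₀ d − 5
log₁₀ d = (m − M)/5 + 1 = 1.6800
d = 10^1.6800 = 47.86 pc
= 156.0 ly

d ≈ 156 ly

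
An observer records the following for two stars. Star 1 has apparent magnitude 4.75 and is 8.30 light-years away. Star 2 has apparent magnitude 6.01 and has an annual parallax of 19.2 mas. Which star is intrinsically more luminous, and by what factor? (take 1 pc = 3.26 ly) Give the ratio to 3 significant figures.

Star 2 is more luminous, by a factor of 131.

Star 1: d = 8.30 ly / 3.26 = 2.546 pc
Star 1: M = m − 5 log₁₀ d + 5 = 4.75 − 5·0.4059 + 5 = 7.721
Star 2: p = 19.2 mas = 0.0192″ → d = 1/p = 52.08 pc
Star 2: M = m − 5 log₁₀ d + 5 = 6.01 − 5·1.7167 + 5 = 2.427
ΔM = M_1 − M_2 = 7.721 − (2.427) = 5.294; smaller M is more luminous → Star 2.
L ratio = 10^(0.4 |ΔM|) = 10^2.118 = 131.1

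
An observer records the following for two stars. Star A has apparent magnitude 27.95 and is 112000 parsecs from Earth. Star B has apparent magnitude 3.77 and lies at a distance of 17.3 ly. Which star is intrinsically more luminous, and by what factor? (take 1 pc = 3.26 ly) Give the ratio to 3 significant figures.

Star B is more luminous, by a factor of 10.5.

Star A: M = m − 5 log₁₀ d + 5 = 27.95 − 5·5.0492 + 5 = 7.704
Star B: d = 17.3 ly / 3.26 = 5.307 pc
Star B: M = m − 5 log₁₀ d + 5 = 3.77 − 5·0.7248 + 5 = 5.146
ΔM = M_A − M_B = 7.704 − (5.146) = 2.558; smaller M is more luminous → Star B.
L ratio = 10^(0.4 |ΔM|) = 10^1.023 = 10.55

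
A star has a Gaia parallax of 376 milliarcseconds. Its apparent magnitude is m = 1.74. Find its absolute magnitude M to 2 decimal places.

p = 376 mas = 0.376″ → d = 1/p = 2.660 pc
5 log₁₀(d/10 pc) = 5 log₁₀(2.660) − 5 = -2.876
M = m − 5 log₁₀(d/10) = 1.74 + 2.876 = 4.616

M ≈ 4.62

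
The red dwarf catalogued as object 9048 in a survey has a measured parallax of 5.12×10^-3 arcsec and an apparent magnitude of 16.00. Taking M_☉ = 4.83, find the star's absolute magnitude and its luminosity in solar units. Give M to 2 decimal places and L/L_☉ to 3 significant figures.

M ≈ 9.55; L/L_☉ ≈ 0.0130

d = 1/p = 1/5.12×10^-3″ = 195.3 pc
M = m − 5 log₁₀ d + 5 = 16.00 − 5·2.2907 + 5 = 9.546
M − M_☉ = 9.546 − 4.83 = 4.716
L/L_☉ = 10^(−0.4 × 4.716) = 0.01299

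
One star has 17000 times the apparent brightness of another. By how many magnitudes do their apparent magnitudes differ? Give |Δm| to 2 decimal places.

|Δm| ≈ 10.58

Pogson: Δm = −2.5 log₁₀(ratio) = −2.5 log₁₀(17000) = −2.5 × 4.2304 = -10.576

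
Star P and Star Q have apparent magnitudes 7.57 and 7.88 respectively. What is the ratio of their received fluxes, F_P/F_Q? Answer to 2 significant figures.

Magnitude difference = -0.31
Flux ratio = 10^(−0.4 Δm) = 10^(−0.4 × -0.31) = 10^0.124 = 1.330

F_P/F_Q ≈ 1.3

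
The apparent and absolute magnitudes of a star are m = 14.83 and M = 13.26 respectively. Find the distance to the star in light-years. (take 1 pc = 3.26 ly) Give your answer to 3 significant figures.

d ≈ 67.2 ly

μ = m − M = 1.570
m − M = 5 log₁₀ d − 5
log₁₀ d = (m − M)/5 + 1 = 1.3140
d = 10^1.3140 = 20.61 pc
= 67.18 ly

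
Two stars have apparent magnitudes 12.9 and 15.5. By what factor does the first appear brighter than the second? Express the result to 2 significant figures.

11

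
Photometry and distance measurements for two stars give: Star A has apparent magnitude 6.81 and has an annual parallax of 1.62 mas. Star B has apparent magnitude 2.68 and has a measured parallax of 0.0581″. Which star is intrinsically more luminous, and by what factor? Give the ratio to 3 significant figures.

Star A is more luminous, by a factor of 28.7.

Star A: p = 1.62 mas = 1.62×10^-3″ → d = 1/p = 617.3 pc
Star A: M = m − 5 log₁₀ d + 5 = 6.81 − 5·2.7905 + 5 = -2.142
Star B: d = 1/p = 1/0.0581″ = 17.21 pc
Star B: M = m − 5 log₁₀ d + 5 = 2.68 − 5·1.2358 + 5 = 1.501
ΔM = M_A − M_B = -2.142 − (1.501) = -3.643; smaller M is more luminous → Star A.
L ratio = 10^(0.4 |ΔM|) = 10^1.457 = 28.66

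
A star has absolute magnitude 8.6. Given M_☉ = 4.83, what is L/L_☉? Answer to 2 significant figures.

L/L_☉ ≈ 0.031

M − M_☉ = 8.6 − 4.83 = 3.770
L/L_☉ = 10^(−0.4 (M − M_☉)) = 10^-1.508 = 0.03105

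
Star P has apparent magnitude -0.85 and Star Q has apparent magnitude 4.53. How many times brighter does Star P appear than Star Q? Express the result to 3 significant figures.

142

Magnitude difference = -5.38
Flux ratio = 10^(−0.4 Δm) = 10^(−0.4 × -5.38) = 10^2.152 = 141.9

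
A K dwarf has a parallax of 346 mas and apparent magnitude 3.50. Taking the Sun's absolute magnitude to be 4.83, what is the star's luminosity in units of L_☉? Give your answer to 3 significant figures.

d = 1/p = 1000/346 mas = 2.890 pc
M = m − 5 log₁₀ d + 5 = 3.50 − 5·0.4609 + 5 = 6.195
M − M_☉ = 6.195 − 4.83 = 1.365
L/L_☉ = 10^(−0.4 × 1.365) = 0.2843

L/L_☉ ≈ 0.284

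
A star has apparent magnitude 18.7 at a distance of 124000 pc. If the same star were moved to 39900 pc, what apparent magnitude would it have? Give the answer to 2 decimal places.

m ≈ 16.24

Flux ∝ 1/d², so Δm = 5 log₁₀(d₂/d₁) = 5 log₁₀(39900/124000) = -2.462
m₂ = m₁ + Δm = 18.7 + (-2.462) = 16.238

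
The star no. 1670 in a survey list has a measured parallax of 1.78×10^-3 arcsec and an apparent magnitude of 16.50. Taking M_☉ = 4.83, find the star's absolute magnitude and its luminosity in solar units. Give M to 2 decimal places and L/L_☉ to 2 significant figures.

d = 1/p = 1/1.78×10^-3″ = 561.8 pc
M = m − 5 log₁₀ d + 5 = 16.50 − 5·2.7496 + 5 = 7.752
M − M_☉ = 7.752 − 4.83 = 2.922
L/L_☉ = 10^(−0.4 × 2.922) = 0.06779

M ≈ 7.75; L/L_☉ ≈ 0.068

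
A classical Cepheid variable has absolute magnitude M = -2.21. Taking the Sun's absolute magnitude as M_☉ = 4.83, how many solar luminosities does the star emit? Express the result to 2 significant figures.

L/L_☉ ≈ 650

M − M_☉ = -2.21 − 4.83 = -7.040
L/L_☉ = 10^(−0.4 (M − M_☉)) = 10^2.816 = 654.6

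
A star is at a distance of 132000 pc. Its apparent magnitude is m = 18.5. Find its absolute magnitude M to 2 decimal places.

5 log₁₀(d/10 pc) = 5 log₁₀(132000) − 5 = 20.603
M = m − 5 log₁₀(d/10) = 18.5 − 20.603 = -2.103

M ≈ -2.10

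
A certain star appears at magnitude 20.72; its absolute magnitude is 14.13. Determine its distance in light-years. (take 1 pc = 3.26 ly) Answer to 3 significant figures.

d ≈ 678 ly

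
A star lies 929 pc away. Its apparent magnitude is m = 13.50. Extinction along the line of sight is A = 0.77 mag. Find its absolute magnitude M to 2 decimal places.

M ≈ 2.89

5 log₁₀(d/10 pc) = 5 log₁₀(929.0) − 5 = 9.840
M = m − 5 log₁₀(d/10) − A = 13.50 − 9.840 − 0.77 = 2.890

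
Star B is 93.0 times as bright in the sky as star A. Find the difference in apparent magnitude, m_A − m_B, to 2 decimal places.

m_A − m_B ≈ 4.92

Pogson: Δm = −2.5 log₁₀(ratio) = −2.5 log₁₀(93.0) = −2.5 × 1.9685 = -4.921
Star B is brighter so has the smaller magnitude: m_A − m_B is positive.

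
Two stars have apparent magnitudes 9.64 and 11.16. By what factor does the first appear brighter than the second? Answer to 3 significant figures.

Magnitude difference = -1.52
Flux ratio = 10^(−0.4 Δm) = 10^(−0.4 × -1.52) = 10^0.608 = 4.055

4.06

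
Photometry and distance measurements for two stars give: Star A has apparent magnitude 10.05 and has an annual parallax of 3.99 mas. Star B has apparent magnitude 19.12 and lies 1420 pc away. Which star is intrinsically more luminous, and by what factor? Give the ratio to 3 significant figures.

Star A: p = 3.99 mas = 3.99×10^-3″ → d = 1/p = 250.6 pc
Star A: M = m − 5 log₁₀ d + 5 = 10.05 − 5·2.3990 + 5 = 3.055
Star B: M = m − 5 log₁₀ d + 5 = 19.12 − 5·3.1523 + 5 = 8.359
ΔM = M_A − M_B = 3.055 − (8.359) = -5.304; smaller M is more luminous → Star A.
L ratio = 10^(0.4 |ΔM|) = 10^2.121 = 132.3

Star A is more luminous, by a factor of 132.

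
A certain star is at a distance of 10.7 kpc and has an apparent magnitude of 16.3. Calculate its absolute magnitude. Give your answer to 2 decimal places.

M ≈ 1.15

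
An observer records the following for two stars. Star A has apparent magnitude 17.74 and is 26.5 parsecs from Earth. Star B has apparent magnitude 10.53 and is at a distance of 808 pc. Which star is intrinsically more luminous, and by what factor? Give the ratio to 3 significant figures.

Star B is more luminous, by a factor of 712000.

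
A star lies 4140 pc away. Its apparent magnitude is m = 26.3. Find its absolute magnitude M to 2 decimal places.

5 log₁₀(d/10 pc) = 5 log₁₀(4140) − 5 = 13.085
M = m − 5 log₁₀(d/10) = 26.3 − 13.085 = 13.215

M ≈ 13.21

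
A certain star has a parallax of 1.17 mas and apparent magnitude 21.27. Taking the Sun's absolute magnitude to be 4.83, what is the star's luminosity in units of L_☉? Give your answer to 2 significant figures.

L/L_☉ ≈ 1.9×10^-3

d = 1/p = 1000/1.17 mas = 854.7 pc
M = m − 5 log₁₀ d + 5 = 21.27 − 5·2.9318 + 5 = 11.611
M − M_☉ = 11.611 − 4.83 = 6.781
L/L_☉ = 10^(−0.4 × 6.781) = 1.939×10^-3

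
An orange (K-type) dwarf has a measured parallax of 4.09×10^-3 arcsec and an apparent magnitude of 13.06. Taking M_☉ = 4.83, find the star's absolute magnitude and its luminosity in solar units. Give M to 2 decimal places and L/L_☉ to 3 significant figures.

M ≈ 6.12; L/L_☉ ≈ 0.305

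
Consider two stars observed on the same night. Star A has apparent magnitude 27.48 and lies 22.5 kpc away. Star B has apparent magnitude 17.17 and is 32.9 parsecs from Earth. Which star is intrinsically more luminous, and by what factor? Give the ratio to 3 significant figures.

Star A is more luminous, by a factor of 35.2.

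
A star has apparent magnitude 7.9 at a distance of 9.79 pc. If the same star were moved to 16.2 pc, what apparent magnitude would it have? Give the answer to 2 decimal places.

m ≈ 8.99

Flux ∝ 1/d², so Δm = 5 log₁₀(d₂/d₁) = 5 log₁₀(16.2/9.79) = 1.094
m₂ = m₁ + Δm = 7.9 + (1.094) = 8.994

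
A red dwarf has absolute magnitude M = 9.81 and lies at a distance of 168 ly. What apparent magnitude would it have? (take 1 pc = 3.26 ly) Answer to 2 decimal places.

m ≈ 13.37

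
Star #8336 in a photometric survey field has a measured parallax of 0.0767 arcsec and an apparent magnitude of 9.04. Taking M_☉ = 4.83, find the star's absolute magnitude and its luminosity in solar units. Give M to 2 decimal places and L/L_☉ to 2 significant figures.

M ≈ 8.46; L/L_☉ ≈ 0.035

d = 1/p = 1/0.0767″ = 13.04 pc
M = m − 5 log₁₀ d + 5 = 9.04 − 5·1.1152 + 5 = 8.464
M − M_☉ = 8.464 − 4.83 = 3.634
L/L_☉ = 10^(−0.4 × 3.634) = 0.03519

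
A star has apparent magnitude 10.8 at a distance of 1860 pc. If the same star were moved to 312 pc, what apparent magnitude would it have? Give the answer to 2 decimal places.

Flux ∝ 1/d², so Δm = 5 log₁₀(d₂/d₁) = 5 log₁₀(312/1860) = -3.877
m₂ = m₁ + Δm = 10.8 + (-3.877) = 6.923

m ≈ 6.92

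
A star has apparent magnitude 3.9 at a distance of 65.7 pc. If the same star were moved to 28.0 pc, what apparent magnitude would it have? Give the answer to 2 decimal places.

Flux ∝ 1/d², so Δm = 5 log₁₀(d₂/d₁) = 5 log₁₀(28.0/65.7) = -1.852
m₂ = m₁ + Δm = 3.9 + (-1.852) = 2.048

m ≈ 2.05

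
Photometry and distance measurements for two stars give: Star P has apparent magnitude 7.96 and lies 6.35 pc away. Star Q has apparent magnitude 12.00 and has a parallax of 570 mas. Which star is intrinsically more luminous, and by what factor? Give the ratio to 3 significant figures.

Star P is more luminous, by a factor of 541.

Star P: M = m − 5 log₁₀ d + 5 = 7.96 − 5·0.8028 + 5 = 8.946
Star Q: p = 570 mas = 0.570″ → d = 1/p = 1.754 pc
Star Q: M = m − 5 log₁₀ d + 5 = 12.00 − 5·0.2441 + 5 = 15.779
ΔM = M_P − M_Q = 8.946 − (15.779) = -6.833; smaller M is more luminous → Star P.
L ratio = 10^(0.4 |ΔM|) = 10^2.733 = 541.1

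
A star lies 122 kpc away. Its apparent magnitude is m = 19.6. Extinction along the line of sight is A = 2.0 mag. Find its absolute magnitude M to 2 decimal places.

d = 122 kpc = 122000 pc
5 log₁₀(d/10 pc) = 5 log₁₀(122000) − 5 = 20.432
M = m − 5 log₁₀(d/10) − A = 19.6 − 20.432 − 2.0 = -2.832

M ≈ -2.83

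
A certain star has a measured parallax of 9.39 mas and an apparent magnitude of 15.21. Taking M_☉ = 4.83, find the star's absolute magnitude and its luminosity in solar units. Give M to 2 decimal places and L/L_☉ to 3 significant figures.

d = 1/p = 1000/9.39 mas = 106.5 pc
M = m − 5 log₁₀ d + 5 = 15.21 − 5·2.0273 + 5 = 10.073
M − M_☉ = 10.073 − 4.83 = 5.243
L/L_☉ = 10^(−0.4 × 5.243) = 7.992×10^-3

M ≈ 10.07; L/L_☉ ≈ 7.99×10^-3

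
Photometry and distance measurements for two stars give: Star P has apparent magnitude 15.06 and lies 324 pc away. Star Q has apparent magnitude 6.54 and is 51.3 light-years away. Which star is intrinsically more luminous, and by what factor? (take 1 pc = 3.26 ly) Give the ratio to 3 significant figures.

Star Q is more luminous, by a factor of 6.04.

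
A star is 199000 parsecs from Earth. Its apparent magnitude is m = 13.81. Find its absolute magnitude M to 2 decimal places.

5 log₁₀(d/10 pc) = 5 log₁₀(199000) − 5 = 21.494
M = m − 5 log₁₀(d/10) = 13.81 − 21.494 = -7.684

M ≈ -7.68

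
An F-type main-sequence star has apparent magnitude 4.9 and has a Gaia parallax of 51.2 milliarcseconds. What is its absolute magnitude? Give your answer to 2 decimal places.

p = 51.2 mas = 0.0512″ → d = 1/p = 19.53 pc
5 log₁₀(d/10 pc) = 5 log₁₀(19.53) − 5 = 1.454
M = m − 5 log₁₀(d/10) = 4.9 − 1.454 = 3.446

M ≈ 3.45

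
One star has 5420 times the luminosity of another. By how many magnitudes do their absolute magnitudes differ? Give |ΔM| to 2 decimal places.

|ΔM| ≈ 9.33

Pogson: ΔM = −2.5 log₁₀(ratio) = −2.5 log₁₀(5420) = −2.5 × 3.7340 = -9.335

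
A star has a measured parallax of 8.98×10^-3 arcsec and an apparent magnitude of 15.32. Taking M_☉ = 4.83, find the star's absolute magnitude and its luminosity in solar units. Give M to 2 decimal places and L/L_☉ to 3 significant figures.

d = 1/p = 1/8.98×10^-3″ = 111.4 pc
M = m − 5 log₁₀ d + 5 = 15.32 − 5·2.0467 + 5 = 10.086
M − M_☉ = 10.086 − 4.83 = 5.256
L/L_☉ = 10^(−0.4 × 5.256) = 7.897×10^-3

M ≈ 10.09; L/L_☉ ≈ 7.90×10^-3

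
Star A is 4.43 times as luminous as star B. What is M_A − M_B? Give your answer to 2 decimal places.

Pogson: ΔM = −2.5 log₁₀(ratio) = −2.5 log₁₀(4.43) = −2.5 × 0.6464 = -1.616
Star A is brighter, so it has the smaller magnitude: the difference is negative.

M_A − M_B ≈ -1.62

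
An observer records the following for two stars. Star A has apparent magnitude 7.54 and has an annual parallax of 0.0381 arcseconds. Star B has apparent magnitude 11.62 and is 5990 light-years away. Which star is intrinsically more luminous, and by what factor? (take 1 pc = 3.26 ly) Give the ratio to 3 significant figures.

Star B is more luminous, by a factor of 114.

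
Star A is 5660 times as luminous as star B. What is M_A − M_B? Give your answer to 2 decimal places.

M_A − M_B ≈ -9.38

Pogson: ΔM = −2.5 log₁₀(ratio) = −2.5 log₁₀(5660) = −2.5 × 3.7528 = -9.382
Star A is brighter, so it has the smaller magnitude: the difference is negative.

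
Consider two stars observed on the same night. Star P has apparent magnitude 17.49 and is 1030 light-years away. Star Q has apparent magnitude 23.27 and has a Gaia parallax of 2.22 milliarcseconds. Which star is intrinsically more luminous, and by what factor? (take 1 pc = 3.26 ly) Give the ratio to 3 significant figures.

Star P: d = 1030 ly / 3.26 = 316.0 pc
Star P: M = m − 5 log₁₀ d + 5 = 17.49 − 5·2.4996 + 5 = 9.992
Star Q: p = 2.22 mas = 2.22×10^-3″ → d = 1/p = 450.5 pc
Star Q: M = m − 5 log₁₀ d + 5 = 23.27 − 5·2.6536 + 5 = 15.002
ΔM = M_P − M_Q = 9.992 − (15.002) = -5.010; smaller M is more luminous → Star P.
L ratio = 10^(0.4 |ΔM|) = 10^2.004 = 100.9

Star P is more luminous, by a factor of 101.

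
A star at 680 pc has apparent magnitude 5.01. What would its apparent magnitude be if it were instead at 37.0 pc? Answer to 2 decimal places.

Flux ∝ 1/d², so Δm = 5 log₁₀(d₂/d₁) = 5 log₁₀(37.0/680) = -6.322
m₂ = m₁ + Δm = 5.01 + (-6.322) = -1.312

m ≈ -1.31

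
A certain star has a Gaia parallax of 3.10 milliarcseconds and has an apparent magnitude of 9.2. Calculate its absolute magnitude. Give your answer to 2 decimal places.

p = 3.10 mas = 3.10×10^-3″ → d = 1/p = 322.6 pc
5 log₁₀(d/10 pc) = 5 log₁₀(322.6) − 5 = 7.543
M = m − 5 log₁₀(d/10) = 9.2 − 7.543 = 1.657

M ≈ 1.66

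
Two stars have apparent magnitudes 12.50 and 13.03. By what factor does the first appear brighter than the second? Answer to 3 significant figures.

Δm = 12.50 − (13.03) = -0.53
Flux ratio = 10^(−0.4 Δm) = 10^(−0.4 × -0.53) = 10^0.212 = 1.629

1.63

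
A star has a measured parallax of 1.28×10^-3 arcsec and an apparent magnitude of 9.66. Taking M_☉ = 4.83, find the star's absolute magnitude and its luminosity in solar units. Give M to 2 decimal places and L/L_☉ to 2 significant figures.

M ≈ 0.20; L/L_☉ ≈ 71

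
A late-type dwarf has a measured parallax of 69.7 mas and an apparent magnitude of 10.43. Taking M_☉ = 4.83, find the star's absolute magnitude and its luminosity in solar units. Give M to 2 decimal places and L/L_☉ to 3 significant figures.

M ≈ 9.65; L/L_☉ ≈ 0.0118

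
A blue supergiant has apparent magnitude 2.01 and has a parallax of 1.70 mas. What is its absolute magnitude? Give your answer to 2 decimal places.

M ≈ -6.84

p = 1.70 mas = 1.70×10^-3″ → d = 1/p = 588.2 pc
5 log₁₀(d/10 pc) = 5 log₁₀(588.2) − 5 = 8.848
M = m − 5 log₁₀(d/10) = 2.01 − 8.848 = -6.838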